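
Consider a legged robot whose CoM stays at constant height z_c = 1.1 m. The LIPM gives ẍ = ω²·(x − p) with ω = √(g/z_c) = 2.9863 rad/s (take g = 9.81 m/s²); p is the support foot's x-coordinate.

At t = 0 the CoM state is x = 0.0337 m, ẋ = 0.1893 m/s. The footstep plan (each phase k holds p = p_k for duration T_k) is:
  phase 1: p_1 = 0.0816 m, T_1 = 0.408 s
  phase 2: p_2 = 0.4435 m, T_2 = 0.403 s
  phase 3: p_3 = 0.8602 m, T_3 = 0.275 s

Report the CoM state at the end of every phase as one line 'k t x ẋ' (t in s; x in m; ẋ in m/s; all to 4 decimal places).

1 0.4080 0.0913 0.1274
2 0.8110 -0.1314 -1.3628
3 1.0860 -0.9033 -4.5632

phase 1: p=0.0816, T=0.408, ωT=1.218410, cosh=1.838754, sinh=1.543054; start (x,ẋ)=(0.033700, 0.189300) → end (x,ẋ)=(0.091337, 0.127352)
phase 2: p=0.4435, T=0.403, ωT=1.203479, cosh=1.815918, sinh=1.515770; start (x,ẋ)=(0.091337, 0.127352) → end (x,ẋ)=(-0.131358, -1.362820)
phase 3: p=0.8602, T=0.275, ωT=0.821233, cosh=1.356595, sinh=0.916705; start (x,ẋ)=(-0.131358, -1.362820) → end (x,ẋ)=(-0.903288, -4.563242)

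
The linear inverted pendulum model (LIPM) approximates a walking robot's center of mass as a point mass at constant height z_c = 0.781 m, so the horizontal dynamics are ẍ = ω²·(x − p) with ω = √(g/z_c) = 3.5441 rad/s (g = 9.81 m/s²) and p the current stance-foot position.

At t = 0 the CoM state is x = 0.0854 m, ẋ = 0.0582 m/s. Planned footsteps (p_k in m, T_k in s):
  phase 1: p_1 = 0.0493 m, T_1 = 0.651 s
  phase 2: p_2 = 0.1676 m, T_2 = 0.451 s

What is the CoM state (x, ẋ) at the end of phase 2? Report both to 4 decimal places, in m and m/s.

x = 1.1680, ẋ = 3.6288

phase 1: p=0.0493, T=0.651, ωT=2.307209, cosh=5.072943, sinh=4.973404; start (x,ẋ)=(0.085400, 0.058200) → end (x,ẋ)=(0.314105, 0.931553)
phase 2: p=0.1676, T=0.451, ωT=1.598389, cosh=2.573641, sinh=2.371419; start (x,ẋ)=(0.314105, 0.931553) → end (x,ẋ)=(1.167969, 3.628788)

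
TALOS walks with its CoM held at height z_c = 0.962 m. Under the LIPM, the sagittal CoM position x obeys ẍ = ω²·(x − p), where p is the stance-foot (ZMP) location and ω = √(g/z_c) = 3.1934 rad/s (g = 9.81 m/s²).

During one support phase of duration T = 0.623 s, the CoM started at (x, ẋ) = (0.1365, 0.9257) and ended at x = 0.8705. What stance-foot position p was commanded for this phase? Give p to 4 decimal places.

ωT = 3.1934·0.623 = 1.989488; cosh(ωT) = 3.724278, sinh(ωT) = 3.587513
x(T) = p + (x₀−p)·cosh(ωT) + (ẋ₀/ω)·sinh(ωT) ⇒ p·(1 − cosh) = x(T) − x₀·cosh − (ẋ₀/ω)·sinh
numerator   = 0.8705 − (0.1365)·3.724278 − (0.9257/3.1934)·3.587513 = -0.677809
denominator = 1 − 3.724278 = -2.724278
p = -0.677809 / -2.724278 = 0.2488

p = 0.2488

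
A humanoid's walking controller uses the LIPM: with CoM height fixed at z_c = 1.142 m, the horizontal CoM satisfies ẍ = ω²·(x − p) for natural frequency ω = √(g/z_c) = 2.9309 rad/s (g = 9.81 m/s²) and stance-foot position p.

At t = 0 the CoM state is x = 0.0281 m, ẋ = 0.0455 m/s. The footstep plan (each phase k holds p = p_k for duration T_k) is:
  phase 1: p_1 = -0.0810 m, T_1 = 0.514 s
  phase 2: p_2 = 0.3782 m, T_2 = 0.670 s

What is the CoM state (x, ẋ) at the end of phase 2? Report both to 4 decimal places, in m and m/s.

x = 0.7143, ẋ = 1.1653

phase 1: p=-0.0810, T=0.514, ωT=1.506483, cosh=2.366262, sinh=2.144574; start (x,ẋ)=(0.028100, 0.045500) → end (x,ẋ)=(0.210452, 0.793416)
phase 2: p=0.3782, T=0.670, ωT=1.963703, cosh=3.633001, sinh=3.492663; start (x,ẋ)=(0.210452, 0.793416) → end (x,ẋ)=(0.714262, 1.165307)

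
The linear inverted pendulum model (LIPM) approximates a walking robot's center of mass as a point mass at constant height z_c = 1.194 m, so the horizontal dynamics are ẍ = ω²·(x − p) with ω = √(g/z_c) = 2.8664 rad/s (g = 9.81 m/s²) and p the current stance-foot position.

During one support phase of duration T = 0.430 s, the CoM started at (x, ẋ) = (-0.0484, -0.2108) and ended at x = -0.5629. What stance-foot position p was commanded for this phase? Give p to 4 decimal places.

ωT = 2.8664·0.430 = 1.232552; cosh(ωT) = 1.860760, sinh(ωT) = 1.569212
x(T) = p + (x₀−p)·cosh(ωT) + (ẋ₀/ω)·sinh(ωT) ⇒ p·(1 − cosh) = x(T) − x₀·cosh − (ẋ₀/ω)·sinh
numerator   = -0.5629 − (-0.0484)·1.860760 − (-0.2108/2.8664)·1.569212 = -0.357437
denominator = 1 − 1.860760 = -0.860760
p = -0.357437 / -0.860760 = 0.4153

p = 0.4153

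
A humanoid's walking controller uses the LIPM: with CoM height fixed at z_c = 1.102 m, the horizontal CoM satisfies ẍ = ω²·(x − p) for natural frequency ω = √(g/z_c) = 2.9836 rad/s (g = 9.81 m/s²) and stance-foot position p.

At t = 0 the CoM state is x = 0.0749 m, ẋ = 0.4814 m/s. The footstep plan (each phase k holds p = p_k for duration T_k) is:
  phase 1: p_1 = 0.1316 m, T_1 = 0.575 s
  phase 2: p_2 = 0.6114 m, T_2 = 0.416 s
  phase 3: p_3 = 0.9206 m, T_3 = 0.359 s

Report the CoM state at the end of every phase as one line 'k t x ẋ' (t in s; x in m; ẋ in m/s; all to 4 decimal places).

1 0.5750 0.4029 0.9265
2 0.9910 0.7129 0.7504
3 1.3500 0.9058 0.4254

phase 1: p=0.1316, T=0.575, ωT=1.715570, cosh=2.869852, sinh=2.689991; start (x,ẋ)=(0.074900, 0.481400) → end (x,ẋ)=(0.402906, 0.926481)
phase 2: p=0.6114, T=0.416, ωT=1.241178, cosh=1.874364, sinh=1.585321; start (x,ẋ)=(0.402906, 0.926481) → end (x,ẋ)=(0.712887, 0.750394)
phase 3: p=0.9206, T=0.359, ωT=1.071112, cosh=1.630626, sinh=1.287999; start (x,ẋ)=(0.712887, 0.750394) → end (x,ẋ)=(0.905838, 0.425397)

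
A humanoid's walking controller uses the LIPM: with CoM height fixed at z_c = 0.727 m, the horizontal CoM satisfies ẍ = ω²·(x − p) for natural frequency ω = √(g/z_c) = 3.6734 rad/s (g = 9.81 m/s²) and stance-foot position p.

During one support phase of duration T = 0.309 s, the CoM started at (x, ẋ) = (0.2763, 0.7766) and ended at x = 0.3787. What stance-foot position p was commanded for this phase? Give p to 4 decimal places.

p = 0.5450

ωT = 3.6734·0.309 = 1.135081; cosh(ωT) = 1.716410, sinh(ωT) = 1.395014
x(T) = p + (x₀−p)·cosh(ωT) + (ẋ₀/ω)·sinh(ωT) ⇒ p·(1 − cosh) = x(T) − x₀·cosh − (ẋ₀/ω)·sinh
numerator   = 0.3787 − (0.2763)·1.716410 − (0.7766/3.6734)·1.395014 = -0.390467
denominator = 1 − 1.716410 = -0.716410
p = -0.390467 / -0.716410 = 0.5450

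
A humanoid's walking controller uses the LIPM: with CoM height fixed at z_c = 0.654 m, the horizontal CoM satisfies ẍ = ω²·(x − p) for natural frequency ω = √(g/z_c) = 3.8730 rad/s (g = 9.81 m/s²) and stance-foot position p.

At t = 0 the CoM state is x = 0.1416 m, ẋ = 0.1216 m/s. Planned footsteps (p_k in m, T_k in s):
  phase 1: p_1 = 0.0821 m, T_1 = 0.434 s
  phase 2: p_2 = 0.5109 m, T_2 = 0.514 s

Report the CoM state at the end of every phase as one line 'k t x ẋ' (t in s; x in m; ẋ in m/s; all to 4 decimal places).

1 0.4340 0.3288 0.9352
2 0.9480 0.6992 0.9533

phase 1: p=0.0821, T=0.434, ωT=1.680882, cosh=2.778250, sinh=2.592040; start (x,ẋ)=(0.141600, 0.121600) → end (x,ẋ)=(0.328788, 0.935154)
phase 2: p=0.5109, T=0.514, ωT=1.990722, cosh=3.728707, sinh=3.592110; start (x,ẋ)=(0.328788, 0.935154) → end (x,ẋ)=(0.699189, 0.953326)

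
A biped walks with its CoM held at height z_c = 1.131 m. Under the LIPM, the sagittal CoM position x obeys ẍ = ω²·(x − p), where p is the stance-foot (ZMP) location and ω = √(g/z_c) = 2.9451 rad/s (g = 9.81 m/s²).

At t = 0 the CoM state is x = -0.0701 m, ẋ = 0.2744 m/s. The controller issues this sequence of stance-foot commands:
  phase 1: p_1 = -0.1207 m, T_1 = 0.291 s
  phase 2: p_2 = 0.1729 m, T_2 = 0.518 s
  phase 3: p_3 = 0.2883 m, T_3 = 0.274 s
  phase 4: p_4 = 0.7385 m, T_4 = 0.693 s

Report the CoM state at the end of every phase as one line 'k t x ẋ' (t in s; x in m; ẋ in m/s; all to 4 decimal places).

1 0.2910 0.0396 0.5254
2 0.8090 0.2428 0.4055
3 1.0830 0.3507 0.4245
4 1.7760 -0.2338 -2.6601

phase 1: p=-0.1207, T=0.291, ωT=0.857024, cosh=1.390281, sinh=0.965858; start (x,ẋ)=(-0.070100, 0.274400) → end (x,ẋ)=(0.039639, 0.525427)
phase 2: p=0.1729, T=0.518, ωT=1.525562, cosh=2.407612, sinh=2.190114; start (x,ẋ)=(0.039639, 0.525427) → end (x,ẋ)=(0.242791, 0.405477)
phase 3: p=0.2883, T=0.274, ωT=0.806957, cosh=1.343646, sinh=0.897433; start (x,ẋ)=(0.242791, 0.405477) → end (x,ẋ)=(0.350709, 0.424535)
phase 4: p=0.7385, T=0.693, ωT=2.040954, cosh=3.913928, sinh=3.784024; start (x,ẋ)=(0.350709, 0.424535) → end (x,ẋ)=(-0.233821, -2.660070)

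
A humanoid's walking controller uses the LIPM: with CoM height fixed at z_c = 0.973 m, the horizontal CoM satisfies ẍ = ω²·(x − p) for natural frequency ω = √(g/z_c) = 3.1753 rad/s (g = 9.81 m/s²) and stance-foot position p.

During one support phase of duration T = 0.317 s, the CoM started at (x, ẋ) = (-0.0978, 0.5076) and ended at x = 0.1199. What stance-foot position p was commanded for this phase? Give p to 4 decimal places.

p = -0.1490

ωT = 3.1753·0.317 = 1.006570; cosh(ωT) = 1.550835, sinh(ωT) = 1.185365
x(T) = p + (x₀−p)·cosh(ωT) + (ẋ₀/ω)·sinh(ωT) ⇒ p·(1 − cosh) = x(T) − x₀·cosh − (ẋ₀/ω)·sinh
numerator   = 0.1199 − (-0.0978)·1.550835 − (0.5076/3.1753)·1.185365 = 0.082081
denominator = 1 − 1.550835 = -0.550835
p = 0.082081 / -0.550835 = -0.1490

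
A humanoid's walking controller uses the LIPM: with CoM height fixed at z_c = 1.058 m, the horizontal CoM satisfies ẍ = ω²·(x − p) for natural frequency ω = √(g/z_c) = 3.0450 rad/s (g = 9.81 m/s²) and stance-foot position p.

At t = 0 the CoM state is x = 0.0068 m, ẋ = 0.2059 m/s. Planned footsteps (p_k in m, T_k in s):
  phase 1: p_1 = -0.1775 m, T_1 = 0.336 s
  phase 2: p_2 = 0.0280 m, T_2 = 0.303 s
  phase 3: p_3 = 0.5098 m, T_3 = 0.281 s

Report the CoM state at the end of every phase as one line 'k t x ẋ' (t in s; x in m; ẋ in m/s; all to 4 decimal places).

1 0.3360 0.1939 1.0031
2 0.6390 0.6186 1.9962
3 0.9200 1.2928 3.0919

phase 1: p=-0.1775, T=0.336, ωT=1.023120, cosh=1.570666, sinh=1.211195; start (x,ẋ)=(0.006800, 0.205900) → end (x,ẋ)=(0.193874, 1.003115)
phase 2: p=0.0280, T=0.303, ωT=0.922635, cosh=1.456691, sinh=1.059220; start (x,ẋ)=(0.193874, 1.003115) → end (x,ẋ)=(0.618566, 1.996224)
phase 3: p=0.5098, T=0.281, ωT=0.855645, cosh=1.388950, sinh=0.963941; start (x,ẋ)=(0.618566, 1.996224) → end (x,ẋ)=(1.292805, 3.091905)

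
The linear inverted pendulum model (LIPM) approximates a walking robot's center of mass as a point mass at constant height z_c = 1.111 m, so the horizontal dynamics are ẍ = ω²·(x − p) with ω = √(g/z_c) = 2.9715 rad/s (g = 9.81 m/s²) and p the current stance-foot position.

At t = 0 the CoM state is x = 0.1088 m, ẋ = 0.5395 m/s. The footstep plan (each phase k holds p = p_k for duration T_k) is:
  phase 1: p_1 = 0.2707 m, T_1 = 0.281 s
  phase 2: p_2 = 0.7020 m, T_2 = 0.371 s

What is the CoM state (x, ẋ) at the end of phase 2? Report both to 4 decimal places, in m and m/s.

phase 1: p=0.2707, T=0.281, ωT=0.834991, cosh=1.369336, sinh=0.935458; start (x,ẋ)=(0.108800, 0.539500) → end (x,ẋ)=(0.218844, 0.288721)
phase 2: p=0.7020, T=0.371, ωT=1.102426, cosh=1.671764, sinh=1.339700; start (x,ẋ)=(0.218844, 0.288721) → end (x,ẋ)=(0.024448, -1.440729)

x = 0.0244, ẋ = -1.4407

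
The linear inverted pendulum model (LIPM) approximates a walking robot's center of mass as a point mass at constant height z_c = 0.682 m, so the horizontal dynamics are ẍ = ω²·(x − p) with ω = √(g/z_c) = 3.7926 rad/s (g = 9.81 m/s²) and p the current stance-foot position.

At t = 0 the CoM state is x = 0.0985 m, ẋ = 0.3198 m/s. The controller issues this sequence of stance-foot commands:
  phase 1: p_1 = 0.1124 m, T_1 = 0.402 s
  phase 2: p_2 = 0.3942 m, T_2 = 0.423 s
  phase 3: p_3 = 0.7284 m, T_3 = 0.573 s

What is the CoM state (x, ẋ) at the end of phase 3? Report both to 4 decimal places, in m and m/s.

phase 1: p=0.1124, T=0.402, ωT=1.524625, cosh=2.405562, sinh=2.187859; start (x,ẋ)=(0.098500, 0.319800) → end (x,ẋ)=(0.263448, 0.653961)
phase 2: p=0.3942, T=0.423, ωT=1.604270, cosh=2.587631, sinh=2.386595; start (x,ẋ)=(0.263448, 0.653961) → end (x,ẋ)=(0.467383, 0.508718)
phase 3: p=0.7284, T=0.573, ωT=2.173160, cosh=4.449910, sinh=4.336092; start (x,ẋ)=(0.467383, 0.508718) → end (x,ẋ)=(0.148519, -2.028685)

x = 0.1485, ẋ = -2.0287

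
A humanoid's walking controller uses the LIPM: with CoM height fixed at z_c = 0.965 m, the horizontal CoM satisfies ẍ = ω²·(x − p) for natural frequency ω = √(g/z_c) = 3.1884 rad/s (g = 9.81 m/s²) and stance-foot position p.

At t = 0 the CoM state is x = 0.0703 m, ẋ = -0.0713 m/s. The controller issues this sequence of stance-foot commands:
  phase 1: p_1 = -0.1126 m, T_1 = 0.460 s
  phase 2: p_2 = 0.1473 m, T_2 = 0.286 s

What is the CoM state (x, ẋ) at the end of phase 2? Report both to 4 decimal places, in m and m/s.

phase 1: p=-0.1126, T=0.460, ωT=1.466664, cosh=2.282722, sinh=2.052028; start (x,ẋ)=(0.070300, -0.071300) → end (x,ẋ)=(0.259022, 1.033899)
phase 2: p=0.1473, T=0.286, ωT=0.911882, cosh=1.445385, sinh=1.043618; start (x,ẋ)=(0.259022, 1.033899) → end (x,ẋ)=(0.647194, 1.866134)

x = 0.6472, ẋ = 1.8661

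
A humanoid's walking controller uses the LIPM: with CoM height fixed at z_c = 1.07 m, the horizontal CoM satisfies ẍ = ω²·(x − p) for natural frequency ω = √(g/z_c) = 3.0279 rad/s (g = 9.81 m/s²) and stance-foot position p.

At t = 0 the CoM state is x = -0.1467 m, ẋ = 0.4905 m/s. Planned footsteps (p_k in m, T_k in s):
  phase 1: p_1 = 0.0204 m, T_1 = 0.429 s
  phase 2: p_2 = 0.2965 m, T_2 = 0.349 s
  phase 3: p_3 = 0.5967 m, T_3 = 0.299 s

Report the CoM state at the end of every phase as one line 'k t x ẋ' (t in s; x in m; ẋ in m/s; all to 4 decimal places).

phase 1: p=0.0204, T=0.429, ωT=1.298969, cosh=1.969164, sinh=1.696352; start (x,ẋ)=(-0.146700, 0.490500) → end (x,ẋ)=(-0.033850, 0.107586)
phase 2: p=0.2965, T=0.349, ωT=1.056737, cosh=1.612278, sinh=1.264690; start (x,ẋ)=(-0.033850, 0.107586) → end (x,ẋ)=(-0.191179, -1.091568)
phase 3: p=0.5967, T=0.299, ωT=0.905342, cosh=1.438591, sinh=1.034187; start (x,ẋ)=(-0.191179, -1.091568) → end (x,ẋ)=(-0.909563, -4.037496)

1 0.4290 -0.0338 0.1076
2 0.7780 -0.1912 -1.0916
3 1.0770 -0.9096 -4.0375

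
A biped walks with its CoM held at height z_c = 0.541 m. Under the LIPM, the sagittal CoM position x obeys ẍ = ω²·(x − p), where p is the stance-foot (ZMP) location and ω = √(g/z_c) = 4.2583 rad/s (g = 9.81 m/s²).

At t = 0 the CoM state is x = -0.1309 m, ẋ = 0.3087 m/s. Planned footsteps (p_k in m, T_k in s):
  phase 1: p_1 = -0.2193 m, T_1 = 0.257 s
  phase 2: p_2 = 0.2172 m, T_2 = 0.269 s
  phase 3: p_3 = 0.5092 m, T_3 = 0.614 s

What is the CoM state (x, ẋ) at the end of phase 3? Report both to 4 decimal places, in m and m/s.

x = -0.5531, ẋ = -4.3897

phase 1: p=-0.2193, T=0.257, ωT=1.094383, cosh=1.661043, sinh=1.326297; start (x,ẋ)=(-0.130900, 0.308700) → end (x,ẋ)=(0.023684, 1.012027)
phase 2: p=0.2172, T=0.269, ωT=1.145483, cosh=1.731014, sinh=1.412944; start (x,ẋ)=(0.023684, 1.012027) → end (x,ẋ)=(0.218022, 0.587499)
phase 3: p=0.5092, T=0.614, ωT=2.614596, cosh=6.867448, sinh=6.794251; start (x,ẋ)=(0.218022, 0.587499) → end (x,ẋ)=(-0.553079, -4.389741)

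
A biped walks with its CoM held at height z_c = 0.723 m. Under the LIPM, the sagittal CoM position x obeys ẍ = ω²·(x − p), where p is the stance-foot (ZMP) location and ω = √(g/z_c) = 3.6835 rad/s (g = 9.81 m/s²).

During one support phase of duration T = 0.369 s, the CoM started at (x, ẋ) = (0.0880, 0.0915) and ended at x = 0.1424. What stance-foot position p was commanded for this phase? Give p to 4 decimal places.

p = 0.0794

ωT = 3.6835·0.369 = 1.359212; cosh(ωT) = 2.074993, sinh(ωT) = 1.818130
x(T) = p + (x₀−p)·cosh(ωT) + (ẋ₀/ω)·sinh(ωT) ⇒ p·(1 − cosh) = x(T) − x₀·cosh − (ẋ₀/ω)·sinh
numerator   = 0.1424 − (0.0880)·2.074993 − (0.0915/3.6835)·1.818130 = -0.085363
denominator = 1 − 2.074993 = -1.074993
p = -0.085363 / -1.074993 = 0.0794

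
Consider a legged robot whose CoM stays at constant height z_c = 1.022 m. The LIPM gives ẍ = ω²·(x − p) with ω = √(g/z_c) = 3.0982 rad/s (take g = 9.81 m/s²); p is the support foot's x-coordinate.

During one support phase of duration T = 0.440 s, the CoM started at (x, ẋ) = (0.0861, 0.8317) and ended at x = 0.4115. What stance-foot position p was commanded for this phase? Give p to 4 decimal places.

ωT = 3.0982·0.440 = 1.363208; cosh(ωT) = 2.082276, sinh(ωT) = 1.826437
x(T) = p + (x₀−p)·cosh(ωT) + (ẋ₀/ω)·sinh(ωT) ⇒ p·(1 − cosh) = x(T) − x₀·cosh − (ẋ₀/ω)·sinh
numerator   = 0.4115 − (0.0861)·2.082276 − (0.8317/3.0982)·1.826437 = -0.258084
denominator = 1 − 2.082276 = -1.082276
p = -0.258084 / -1.082276 = 0.2385

p = 0.2385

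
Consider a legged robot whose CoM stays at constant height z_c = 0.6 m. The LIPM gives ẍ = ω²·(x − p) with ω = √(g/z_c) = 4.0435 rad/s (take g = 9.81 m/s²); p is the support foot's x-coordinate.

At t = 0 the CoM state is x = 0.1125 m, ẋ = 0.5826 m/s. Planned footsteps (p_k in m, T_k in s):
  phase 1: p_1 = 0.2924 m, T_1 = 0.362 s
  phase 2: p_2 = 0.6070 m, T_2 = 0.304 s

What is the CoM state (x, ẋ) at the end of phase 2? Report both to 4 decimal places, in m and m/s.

phase 1: p=0.2924, T=0.362, ωT=1.463747, cosh=2.276746, sinh=2.045378; start (x,ẋ)=(0.112500, 0.582600) → end (x,ẋ)=(0.177518, -0.161428)
phase 2: p=0.6070, T=0.304, ωT=1.229224, cosh=1.855548, sinh=1.563028; start (x,ẋ)=(0.177518, -0.161428) → end (x,ẋ)=(-0.252325, -3.013910)

x = -0.2523, ẋ = -3.0139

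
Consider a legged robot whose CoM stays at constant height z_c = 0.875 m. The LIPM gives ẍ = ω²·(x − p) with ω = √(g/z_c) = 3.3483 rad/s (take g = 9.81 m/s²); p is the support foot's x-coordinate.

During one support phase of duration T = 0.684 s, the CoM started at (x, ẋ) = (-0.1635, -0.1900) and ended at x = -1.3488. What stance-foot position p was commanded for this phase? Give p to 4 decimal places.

ωT = 3.3483·0.684 = 2.290237; cosh(ωT) = 4.989261, sinh(ωT) = 4.888019
x(T) = p + (x₀−p)·cosh(ωT) + (ẋ₀/ω)·sinh(ωT) ⇒ p·(1 − cosh) = x(T) − x₀·cosh − (ẋ₀/ω)·sinh
numerator   = -1.3488 − (-0.1635)·4.989261 − (-0.1900/3.3483)·4.888019 = -0.255684
denominator = 1 − 4.989261 = -3.989261
p = -0.255684 / -3.989261 = 0.0641

p = 0.0641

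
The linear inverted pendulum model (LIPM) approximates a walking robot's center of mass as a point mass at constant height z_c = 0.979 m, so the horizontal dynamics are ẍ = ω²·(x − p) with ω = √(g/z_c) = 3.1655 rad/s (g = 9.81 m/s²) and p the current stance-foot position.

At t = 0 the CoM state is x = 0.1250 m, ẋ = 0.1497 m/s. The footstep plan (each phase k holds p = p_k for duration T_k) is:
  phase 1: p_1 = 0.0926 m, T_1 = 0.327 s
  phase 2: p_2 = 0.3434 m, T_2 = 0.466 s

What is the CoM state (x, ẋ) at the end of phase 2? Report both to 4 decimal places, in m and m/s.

phase 1: p=0.0926, T=0.327, ωT=1.035119, cosh=1.585312, sinh=1.230128; start (x,ẋ)=(0.125000, 0.149700) → end (x,ẋ)=(0.202138, 0.363486)
phase 2: p=0.3434, T=0.466, ωT=1.475123, cosh=2.300162, sinh=2.071411; start (x,ẋ)=(0.202138, 0.363486) → end (x,ẋ)=(0.256330, -0.090185)

x = 0.2563, ẋ = -0.0902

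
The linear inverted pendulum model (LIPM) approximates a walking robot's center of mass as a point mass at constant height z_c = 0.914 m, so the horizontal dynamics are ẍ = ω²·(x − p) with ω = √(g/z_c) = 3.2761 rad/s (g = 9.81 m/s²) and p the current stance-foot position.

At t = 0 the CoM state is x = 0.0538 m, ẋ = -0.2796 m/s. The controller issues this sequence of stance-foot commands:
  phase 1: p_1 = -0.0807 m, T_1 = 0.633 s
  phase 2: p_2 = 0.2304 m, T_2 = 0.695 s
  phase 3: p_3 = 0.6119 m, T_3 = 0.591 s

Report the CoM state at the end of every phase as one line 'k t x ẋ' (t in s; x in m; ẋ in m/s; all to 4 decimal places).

phase 1: p=-0.0807, T=0.633, ωT=2.073771, cosh=4.040239, sinh=3.914528; start (x,ẋ)=(0.053800, -0.279600) → end (x,ẋ)=(0.128625, 0.595229)
phase 2: p=0.2304, T=0.695, ωT=2.276889, cosh=4.924460, sinh=4.821857; start (x,ẋ)=(0.128625, 0.595229) → end (x,ẋ)=(0.605289, 1.323457)
phase 3: p=0.6119, T=0.591, ωT=1.936175, cosh=3.538220, sinh=3.393965; start (x,ẋ)=(0.605289, 1.323457) → end (x,ẋ)=(1.959581, 4.609177)

1 0.6330 0.1286 0.5952
2 1.3280 0.6053 1.3235
3 1.9190 1.9596 4.6092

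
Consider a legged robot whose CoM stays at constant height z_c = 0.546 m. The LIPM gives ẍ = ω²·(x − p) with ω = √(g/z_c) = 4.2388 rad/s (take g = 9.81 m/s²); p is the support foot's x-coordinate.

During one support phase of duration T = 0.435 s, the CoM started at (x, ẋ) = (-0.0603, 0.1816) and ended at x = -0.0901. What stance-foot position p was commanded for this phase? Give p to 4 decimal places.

p = 0.0120

ωT = 4.2388·0.435 = 1.843878; cosh(ωT) = 3.239603, sinh(ωT) = 3.081400
x(T) = p + (x₀−p)·cosh(ωT) + (ẋ₀/ω)·sinh(ωT) ⇒ p·(1 − cosh) = x(T) − x₀·cosh − (ẋ₀/ω)·sinh
numerator   = -0.0901 − (-0.0603)·3.239603 − (0.1816/4.2388)·3.081400 = -0.026766
denominator = 1 − 3.239603 = -2.239603
p = -0.026766 / -2.239603 = 0.0120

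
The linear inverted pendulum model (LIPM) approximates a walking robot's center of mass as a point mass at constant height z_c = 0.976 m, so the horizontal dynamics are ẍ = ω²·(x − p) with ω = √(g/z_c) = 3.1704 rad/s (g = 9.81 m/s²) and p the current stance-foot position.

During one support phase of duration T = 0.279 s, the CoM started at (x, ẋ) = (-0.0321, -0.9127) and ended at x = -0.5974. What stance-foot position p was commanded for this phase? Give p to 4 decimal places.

ωT = 3.1704·0.279 = 0.884542; cosh(ωT) = 1.417389, sinh(ωT) = 1.004485
x(T) = p + (x₀−p)·cosh(ωT) + (ẋ₀/ω)·sinh(ωT) ⇒ p·(1 − cosh) = x(T) − x₀·cosh − (ẋ₀/ω)·sinh
numerator   = -0.5974 − (-0.0321)·1.417389 − (-0.9127/3.1704)·1.004485 = -0.262729
denominator = 1 − 1.417389 = -0.417389
p = -0.262729 / -0.417389 = 0.6295

p = 0.6295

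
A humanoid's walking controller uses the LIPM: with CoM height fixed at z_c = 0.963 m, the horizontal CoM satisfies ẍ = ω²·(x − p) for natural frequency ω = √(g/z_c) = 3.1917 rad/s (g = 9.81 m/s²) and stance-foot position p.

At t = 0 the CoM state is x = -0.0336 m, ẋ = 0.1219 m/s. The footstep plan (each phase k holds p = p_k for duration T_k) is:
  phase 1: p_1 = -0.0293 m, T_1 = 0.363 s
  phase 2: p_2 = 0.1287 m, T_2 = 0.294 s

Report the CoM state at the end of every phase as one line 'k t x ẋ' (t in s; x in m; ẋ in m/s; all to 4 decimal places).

1 0.3630 0.0180 0.1936
2 0.6570 0.0312 -0.0971

phase 1: p=-0.0293, T=0.363, ωT=1.158587, cosh=1.749679, sinh=1.435750; start (x,ẋ)=(-0.033600, 0.121900) → end (x,ẋ)=(0.018012, 0.193581)
phase 2: p=0.1287, T=0.294, ωT=0.938360, cosh=1.473528, sinh=1.082258; start (x,ẋ)=(0.018012, 0.193581) → end (x,ẋ)=(0.031238, -0.097097)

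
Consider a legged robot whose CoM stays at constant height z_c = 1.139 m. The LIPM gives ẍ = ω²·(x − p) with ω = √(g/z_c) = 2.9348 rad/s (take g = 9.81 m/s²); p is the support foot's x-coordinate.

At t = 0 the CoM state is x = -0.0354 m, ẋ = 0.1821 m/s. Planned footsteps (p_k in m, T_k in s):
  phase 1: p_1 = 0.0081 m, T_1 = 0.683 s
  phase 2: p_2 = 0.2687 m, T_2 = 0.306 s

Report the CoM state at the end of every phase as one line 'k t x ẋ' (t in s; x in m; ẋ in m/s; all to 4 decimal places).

phase 1: p=0.0081, T=0.683, ωT=2.004468, cosh=3.778440, sinh=3.643708; start (x,ẋ)=(-0.035400, 0.182100) → end (x,ẋ)=(0.069825, 0.222884)
phase 2: p=0.2687, T=0.306, ωT=0.898049, cosh=1.431086, sinh=1.023722; start (x,ẋ)=(0.069825, 0.222884) → end (x,ẋ)=(0.061839, -0.278539)

1 0.6830 0.0698 0.2229
2 0.9890 0.0618 -0.2785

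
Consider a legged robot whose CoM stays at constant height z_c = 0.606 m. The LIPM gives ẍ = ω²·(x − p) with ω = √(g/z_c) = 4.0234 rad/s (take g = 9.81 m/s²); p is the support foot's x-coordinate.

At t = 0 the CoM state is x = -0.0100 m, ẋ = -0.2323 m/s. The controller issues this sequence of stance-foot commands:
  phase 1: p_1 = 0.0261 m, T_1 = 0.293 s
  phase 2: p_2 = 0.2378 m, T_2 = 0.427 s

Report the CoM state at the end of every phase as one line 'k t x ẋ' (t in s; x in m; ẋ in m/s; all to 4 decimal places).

phase 1: p=0.0261, T=0.293, ωT=1.178856, cosh=1.779142, sinh=1.471512; start (x,ẋ)=(-0.010000, -0.232300) → end (x,ẋ)=(-0.123088, -0.627024)
phase 2: p=0.2378, T=0.427, ωT=1.717992, cosh=2.876375, sinh=2.696949; start (x,ẋ)=(-0.123088, -0.627024) → end (x,ẋ)=(-1.220554, -5.719519)

1 0.2930 -0.1231 -0.6270
2 0.7200 -1.2206 -5.7195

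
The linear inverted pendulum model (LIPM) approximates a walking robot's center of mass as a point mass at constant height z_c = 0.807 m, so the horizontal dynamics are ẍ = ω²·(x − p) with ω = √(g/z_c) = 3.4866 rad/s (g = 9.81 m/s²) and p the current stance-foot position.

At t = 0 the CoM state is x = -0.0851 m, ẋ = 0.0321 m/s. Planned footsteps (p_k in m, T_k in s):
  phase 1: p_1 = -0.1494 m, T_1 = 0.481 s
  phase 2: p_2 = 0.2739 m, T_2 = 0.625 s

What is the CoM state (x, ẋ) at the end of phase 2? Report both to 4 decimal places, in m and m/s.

x = 0.1177, ẋ = -0.3816

phase 1: p=-0.1494, T=0.481, ωT=1.677055, cosh=2.768350, sinh=2.581426; start (x,ẋ)=(-0.085100, 0.032100) → end (x,ẋ)=(0.052371, 0.667590)
phase 2: p=0.2739, T=0.625, ωT=2.179125, cosh=4.475855, sinh=4.362714; start (x,ẋ)=(0.052371, 0.667590) → end (x,ẋ)=(0.117711, -0.381648)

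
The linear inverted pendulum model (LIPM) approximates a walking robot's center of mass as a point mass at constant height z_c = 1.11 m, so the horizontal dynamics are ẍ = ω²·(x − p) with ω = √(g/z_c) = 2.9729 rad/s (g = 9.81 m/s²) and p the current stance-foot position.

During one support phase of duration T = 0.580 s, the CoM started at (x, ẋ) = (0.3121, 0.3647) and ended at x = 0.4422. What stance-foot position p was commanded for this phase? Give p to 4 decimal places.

ωT = 2.9729·0.580 = 1.724282; cosh(ωT) = 2.893397, sinh(ωT) = 2.715096
x(T) = p + (x₀−p)·cosh(ωT) + (ẋ₀/ω)·sinh(ωT) ⇒ p·(1 − cosh) = x(T) − x₀·cosh − (ẋ₀/ω)·sinh
numerator   = 0.4422 − (0.3121)·2.893397 − (0.3647/2.9729)·2.715096 = -0.793903
denominator = 1 − 2.893397 = -1.893397
p = -0.793903 / -1.893397 = 0.4193

p = 0.4193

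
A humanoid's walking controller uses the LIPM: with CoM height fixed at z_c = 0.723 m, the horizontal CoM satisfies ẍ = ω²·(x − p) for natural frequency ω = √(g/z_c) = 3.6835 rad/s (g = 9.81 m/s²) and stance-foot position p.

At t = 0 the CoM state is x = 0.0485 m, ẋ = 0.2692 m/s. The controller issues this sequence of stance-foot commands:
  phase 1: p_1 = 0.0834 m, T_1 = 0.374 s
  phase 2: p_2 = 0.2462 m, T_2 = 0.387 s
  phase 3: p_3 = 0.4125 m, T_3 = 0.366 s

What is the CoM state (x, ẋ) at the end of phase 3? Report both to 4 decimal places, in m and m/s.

x = -0.0264, ẋ = -1.4138

phase 1: p=0.0834, T=0.374, ωT=1.377629, cosh=2.108832, sinh=1.856656; start (x,ẋ)=(0.048500, 0.269200) → end (x,ẋ)=(0.145491, 0.329017)
phase 2: p=0.2462, T=0.387, ωT=1.425515, cosh=2.200191, sinh=1.959806; start (x,ẋ)=(0.145491, 0.329017) → end (x,ẋ)=(0.199675, -0.003112)
phase 3: p=0.4125, T=0.366, ωT=1.348161, cosh=2.055028, sinh=1.795310; start (x,ẋ)=(0.199675, -0.003112) → end (x,ẋ)=(-0.026379, -1.413815)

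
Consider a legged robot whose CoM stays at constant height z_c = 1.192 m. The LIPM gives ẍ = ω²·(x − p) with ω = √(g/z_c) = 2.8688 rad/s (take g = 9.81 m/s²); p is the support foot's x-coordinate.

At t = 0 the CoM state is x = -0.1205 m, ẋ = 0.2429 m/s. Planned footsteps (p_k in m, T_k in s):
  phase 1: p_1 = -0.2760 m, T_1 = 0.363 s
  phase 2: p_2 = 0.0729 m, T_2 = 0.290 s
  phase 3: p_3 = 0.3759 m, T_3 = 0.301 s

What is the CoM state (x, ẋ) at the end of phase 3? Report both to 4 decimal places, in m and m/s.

phase 1: p=-0.2760, T=0.363, ωT=1.041374, cosh=1.593039, sinh=1.240069; start (x,ẋ)=(-0.120500, 0.242900) → end (x,ẋ)=(0.076714, 0.940142)
phase 2: p=0.0729, T=0.290, ωT=0.831952, cosh=1.366499, sinh=0.931300; start (x,ẋ)=(0.076714, 0.940142) → end (x,ẋ)=(0.383310, 1.294892)
phase 3: p=0.3759, T=0.301, ωT=0.863509, cosh=1.396574, sinh=0.974894; start (x,ẋ)=(0.383310, 1.294892) → end (x,ẋ)=(0.826287, 1.829137)

x = 0.8263, ẋ = 1.8291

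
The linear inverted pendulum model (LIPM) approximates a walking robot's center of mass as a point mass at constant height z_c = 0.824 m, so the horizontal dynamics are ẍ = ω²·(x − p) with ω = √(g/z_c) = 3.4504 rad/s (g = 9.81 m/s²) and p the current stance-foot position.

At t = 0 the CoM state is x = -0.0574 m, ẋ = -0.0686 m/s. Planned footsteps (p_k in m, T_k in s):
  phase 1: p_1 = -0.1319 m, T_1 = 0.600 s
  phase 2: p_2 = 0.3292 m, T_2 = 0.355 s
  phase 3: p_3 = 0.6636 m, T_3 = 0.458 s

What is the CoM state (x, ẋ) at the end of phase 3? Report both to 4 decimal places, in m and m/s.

phase 1: p=-0.1319, T=0.600, ωT=2.070240, cosh=4.026440, sinh=3.900285; start (x,ẋ)=(-0.057400, -0.068600) → end (x,ẋ)=(0.090525, 0.726373)
phase 2: p=0.3292, T=0.355, ωT=1.224892, cosh=1.848794, sinh=1.555005; start (x,ẋ)=(0.090525, 0.726373) → end (x,ẋ)=(0.215297, 0.062332)
phase 3: p=0.6636, T=0.458, ωT=1.580283, cosh=2.531124, sinh=2.325207; start (x,ẋ)=(0.215297, 0.062332) → end (x,ẋ)=(-0.429105, -3.438918)

x = -0.4291, ẋ = -3.4389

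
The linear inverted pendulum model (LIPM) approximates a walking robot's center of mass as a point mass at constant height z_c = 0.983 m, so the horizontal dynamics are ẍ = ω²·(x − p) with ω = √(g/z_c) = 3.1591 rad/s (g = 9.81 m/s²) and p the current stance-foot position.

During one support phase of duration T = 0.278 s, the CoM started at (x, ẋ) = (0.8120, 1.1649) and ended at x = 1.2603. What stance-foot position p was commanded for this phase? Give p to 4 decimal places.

ωT = 3.1591·0.278 = 0.878230; cosh(ωT) = 1.411077, sinh(ωT) = 0.995559
x(T) = p + (x₀−p)·cosh(ωT) + (ẋ₀/ω)·sinh(ωT) ⇒ p·(1 − cosh) = x(T) − x₀·cosh − (ẋ₀/ω)·sinh
numerator   = 1.2603 − (0.8120)·1.411077 − (1.1649/3.1591)·0.995559 = -0.252601
denominator = 1 − 1.411077 = -0.411077
p = -0.252601 / -0.411077 = 0.6145

p = 0.6145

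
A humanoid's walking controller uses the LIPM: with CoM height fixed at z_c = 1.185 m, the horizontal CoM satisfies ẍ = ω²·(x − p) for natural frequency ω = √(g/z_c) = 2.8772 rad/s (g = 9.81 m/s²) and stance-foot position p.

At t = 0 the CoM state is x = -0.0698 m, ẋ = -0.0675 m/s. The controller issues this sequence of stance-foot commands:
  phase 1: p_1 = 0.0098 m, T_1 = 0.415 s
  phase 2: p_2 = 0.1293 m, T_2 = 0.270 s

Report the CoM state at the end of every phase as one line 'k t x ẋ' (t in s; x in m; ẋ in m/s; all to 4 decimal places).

phase 1: p=0.0098, T=0.415, ωT=1.194038, cosh=1.801688, sinh=1.498693; start (x,ẋ)=(-0.069800, -0.067500) → end (x,ẋ)=(-0.168774, -0.464852)
phase 2: p=0.1293, T=0.270, ωT=0.776844, cosh=1.317227, sinh=0.857372; start (x,ẋ)=(-0.168774, -0.464852) → end (x,ẋ)=(-0.401852, -1.347614)

1 0.4150 -0.1688 -0.4649
2 0.6850 -0.4019 -1.3476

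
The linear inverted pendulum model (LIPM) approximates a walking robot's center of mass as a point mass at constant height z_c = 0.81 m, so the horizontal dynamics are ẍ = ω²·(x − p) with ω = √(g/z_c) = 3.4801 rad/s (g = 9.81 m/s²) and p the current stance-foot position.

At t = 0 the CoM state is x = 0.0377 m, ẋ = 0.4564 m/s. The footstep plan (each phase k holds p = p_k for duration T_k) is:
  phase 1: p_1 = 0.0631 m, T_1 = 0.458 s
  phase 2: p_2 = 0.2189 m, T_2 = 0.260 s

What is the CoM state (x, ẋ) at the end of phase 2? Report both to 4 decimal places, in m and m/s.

x = 0.6317, ẋ = 1.7008

phase 1: p=0.0631, T=0.458, ωT=1.593886, cosh=2.562988, sinh=2.359853; start (x,ẋ)=(0.037700, 0.456400) → end (x,ẋ)=(0.307485, 0.961150)
phase 2: p=0.2189, T=0.260, ωT=0.904826, cosh=1.438057, sinh=1.033445; start (x,ẋ)=(0.307485, 0.961150) → end (x,ẋ)=(0.631711, 1.700782)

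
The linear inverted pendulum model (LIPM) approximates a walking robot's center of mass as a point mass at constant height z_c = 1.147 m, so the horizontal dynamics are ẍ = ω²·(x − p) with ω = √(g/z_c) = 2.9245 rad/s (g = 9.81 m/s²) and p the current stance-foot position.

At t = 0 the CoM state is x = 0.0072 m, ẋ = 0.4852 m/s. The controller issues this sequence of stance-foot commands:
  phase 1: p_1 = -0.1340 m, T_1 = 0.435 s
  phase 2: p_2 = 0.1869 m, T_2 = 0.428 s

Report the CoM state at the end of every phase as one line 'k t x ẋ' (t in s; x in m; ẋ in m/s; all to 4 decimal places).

1 0.4350 0.4105 1.6126
2 0.8630 1.4949 4.0993

phase 1: p=-0.1340, T=0.435, ωT=1.272158, cosh=1.924385, sinh=1.644159; start (x,ẋ)=(0.007200, 0.485200) → end (x,ẋ)=(0.410503, 1.612649)
phase 2: p=0.1869, T=0.428, ωT=1.251686, cosh=1.891127, sinh=1.605105; start (x,ẋ)=(0.410503, 1.612649) → end (x,ẋ)=(1.494861, 4.099349)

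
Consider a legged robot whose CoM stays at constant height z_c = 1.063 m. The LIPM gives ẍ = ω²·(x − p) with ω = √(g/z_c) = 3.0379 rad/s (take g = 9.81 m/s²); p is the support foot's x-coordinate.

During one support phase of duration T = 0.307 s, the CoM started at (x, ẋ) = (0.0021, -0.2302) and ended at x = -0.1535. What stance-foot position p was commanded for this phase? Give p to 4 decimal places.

ωT = 3.0379·0.307 = 0.932635; cosh(ωT) = 1.467356, sinh(ωT) = 1.073841
x(T) = p + (x₀−p)·cosh(ωT) + (ẋ₀/ω)·sinh(ωT) ⇒ p·(1 − cosh) = x(T) − x₀·cosh − (ẋ₀/ω)·sinh
numerator   = -0.1535 − (0.0021)·1.467356 − (-0.2302/3.0379)·1.073841 = -0.075210
denominator = 1 − 1.467356 = -0.467356
p = -0.075210 / -0.467356 = 0.1609

p = 0.1609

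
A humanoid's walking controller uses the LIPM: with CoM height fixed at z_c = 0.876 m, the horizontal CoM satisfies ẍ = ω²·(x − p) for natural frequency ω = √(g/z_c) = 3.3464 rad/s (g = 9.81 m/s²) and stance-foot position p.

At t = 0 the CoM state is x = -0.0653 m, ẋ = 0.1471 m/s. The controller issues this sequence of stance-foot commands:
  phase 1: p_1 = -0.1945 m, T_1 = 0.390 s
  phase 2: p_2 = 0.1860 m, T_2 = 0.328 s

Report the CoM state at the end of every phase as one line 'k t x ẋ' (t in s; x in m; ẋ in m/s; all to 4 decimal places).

1 0.3900 0.1364 1.0299
2 0.7180 0.5132 1.4939

phase 1: p=-0.1945, T=0.390, ωT=1.305096, cosh=1.979595, sinh=1.708448; start (x,ẋ)=(-0.065300, 0.147100) → end (x,ẋ)=(0.136363, 1.029854)
phase 2: p=0.1860, T=0.328, ωT=1.097619, cosh=1.665343, sinh=1.331679; start (x,ẋ)=(0.136363, 1.029854) → end (x,ẋ)=(0.513162, 1.493863)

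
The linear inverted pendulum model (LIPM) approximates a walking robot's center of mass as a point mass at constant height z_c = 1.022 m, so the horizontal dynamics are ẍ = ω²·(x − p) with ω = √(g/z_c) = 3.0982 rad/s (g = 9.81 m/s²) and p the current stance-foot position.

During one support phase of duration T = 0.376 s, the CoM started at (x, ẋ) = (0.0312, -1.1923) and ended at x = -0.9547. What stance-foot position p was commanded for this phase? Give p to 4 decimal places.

p = 0.5967

ωT = 3.0982·0.376 = 1.164923; cosh(ωT) = 1.758812, sinh(ωT) = 1.446865
x(T) = p + (x₀−p)·cosh(ωT) + (ẋ₀/ω)·sinh(ωT) ⇒ p·(1 − cosh) = x(T) − x₀·cosh − (ẋ₀/ω)·sinh
numerator   = -0.9547 − (0.0312)·1.758812 − (-1.1923/3.0982)·1.446865 = -0.452769
denominator = 1 − 1.758812 = -0.758812
p = -0.452769 / -0.758812 = 0.5967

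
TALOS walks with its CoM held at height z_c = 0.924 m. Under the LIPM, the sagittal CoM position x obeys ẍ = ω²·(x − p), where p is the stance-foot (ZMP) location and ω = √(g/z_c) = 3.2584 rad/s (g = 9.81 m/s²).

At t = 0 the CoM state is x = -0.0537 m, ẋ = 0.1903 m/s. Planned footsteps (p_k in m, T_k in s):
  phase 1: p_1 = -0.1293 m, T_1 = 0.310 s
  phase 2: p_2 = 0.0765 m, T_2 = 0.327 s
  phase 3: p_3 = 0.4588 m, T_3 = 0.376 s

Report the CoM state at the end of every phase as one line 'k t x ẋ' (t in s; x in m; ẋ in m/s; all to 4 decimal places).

phase 1: p=-0.1293, T=0.310, ωT=1.010104, cosh=1.555034, sinh=1.190853; start (x,ẋ)=(-0.053700, 0.190300) → end (x,ẋ)=(0.057810, 0.589272)
phase 2: p=0.0765, T=0.327, ωT=1.065497, cosh=1.623419, sinh=1.278862; start (x,ẋ)=(0.057810, 0.589272) → end (x,ẋ)=(0.277436, 0.878752)
phase 3: p=0.4588, T=0.376, ωT=1.225158, cosh=1.849208, sinh=1.555497; start (x,ẋ)=(0.277436, 0.878752) → end (x,ẋ)=(0.542920, 0.705765)

1 0.3100 0.0578 0.5893
2 0.6370 0.2774 0.8788
3 1.0130 0.5429 0.7058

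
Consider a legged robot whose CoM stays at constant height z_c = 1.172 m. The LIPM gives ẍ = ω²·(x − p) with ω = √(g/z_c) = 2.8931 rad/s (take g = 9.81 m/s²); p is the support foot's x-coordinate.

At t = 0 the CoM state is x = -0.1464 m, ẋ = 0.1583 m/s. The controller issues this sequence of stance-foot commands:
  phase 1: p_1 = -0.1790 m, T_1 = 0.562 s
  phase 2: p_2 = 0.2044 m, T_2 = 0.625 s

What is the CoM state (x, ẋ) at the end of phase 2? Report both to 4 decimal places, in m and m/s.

x = 0.3569, ẋ = 0.6252

phase 1: p=-0.1790, T=0.562, ωT=1.625922, cosh=2.639917, sinh=2.443187; start (x,ẋ)=(-0.146400, 0.158300) → end (x,ẋ)=(0.040744, 0.648328)
phase 2: p=0.2044, T=0.625, ωT=1.808188, cosh=3.131667, sinh=2.967716; start (x,ẋ)=(0.040744, 0.648328) → end (x,ẋ)=(0.356932, 0.625212)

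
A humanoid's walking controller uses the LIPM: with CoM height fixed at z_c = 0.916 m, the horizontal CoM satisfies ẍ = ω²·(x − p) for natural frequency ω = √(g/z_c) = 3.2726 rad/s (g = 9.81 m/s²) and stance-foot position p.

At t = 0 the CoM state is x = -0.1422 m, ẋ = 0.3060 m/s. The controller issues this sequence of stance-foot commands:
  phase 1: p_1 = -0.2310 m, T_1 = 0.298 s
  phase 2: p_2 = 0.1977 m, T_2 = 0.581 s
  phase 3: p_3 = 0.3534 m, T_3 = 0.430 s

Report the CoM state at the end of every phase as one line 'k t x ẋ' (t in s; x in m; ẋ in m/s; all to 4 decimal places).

1 0.2980 0.0098 0.7939
2 0.8790 0.3488 0.7048
3 1.3090 0.7568 1.4966

phase 1: p=-0.2310, T=0.298, ωT=0.975235, cosh=1.514447, sinh=1.137343; start (x,ẋ)=(-0.142200, 0.306000) → end (x,ẋ)=(0.009829, 0.793940)
phase 2: p=0.1977, T=0.581, ωT=1.901381, cosh=3.422247, sinh=3.272885; start (x,ẋ)=(0.009829, 0.793940) → end (x,ẋ)=(0.348767, 0.704799)
phase 3: p=0.3534, T=0.430, ωT=1.407218, cosh=2.164700, sinh=1.919876; start (x,ẋ)=(0.348767, 0.704799) → end (x,ẋ)=(0.756843, 1.496570)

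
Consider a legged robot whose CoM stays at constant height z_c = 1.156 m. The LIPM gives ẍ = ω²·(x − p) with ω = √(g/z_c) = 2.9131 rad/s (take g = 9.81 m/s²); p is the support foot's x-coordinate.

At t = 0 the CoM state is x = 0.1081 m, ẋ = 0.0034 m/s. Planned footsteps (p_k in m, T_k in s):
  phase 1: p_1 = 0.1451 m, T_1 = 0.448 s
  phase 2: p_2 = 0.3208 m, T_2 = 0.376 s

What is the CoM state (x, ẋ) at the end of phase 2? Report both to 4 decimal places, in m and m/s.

x = -0.1706, ẋ = -1.2502

phase 1: p=0.1451, T=0.448, ωT=1.305069, cosh=1.979548, sinh=1.708394; start (x,ẋ)=(0.108100, 0.003400) → end (x,ẋ)=(0.073851, -0.177408)
phase 2: p=0.3208, T=0.376, ωT=1.095326, cosh=1.662293, sinh=1.327863; start (x,ẋ)=(0.073851, -0.177408) → end (x,ẋ)=(-0.170569, -1.250153)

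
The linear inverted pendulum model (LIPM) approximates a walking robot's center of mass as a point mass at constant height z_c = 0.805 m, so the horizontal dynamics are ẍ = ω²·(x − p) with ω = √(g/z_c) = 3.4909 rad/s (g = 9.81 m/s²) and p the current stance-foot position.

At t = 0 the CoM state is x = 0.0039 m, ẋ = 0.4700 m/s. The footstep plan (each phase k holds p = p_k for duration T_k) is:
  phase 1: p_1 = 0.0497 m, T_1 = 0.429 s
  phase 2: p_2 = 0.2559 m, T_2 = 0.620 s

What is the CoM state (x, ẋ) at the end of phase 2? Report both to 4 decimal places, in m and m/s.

x = 1.0734, ẋ = 2.9525

phase 1: p=0.0497, T=0.429, ωT=1.497596, cosh=2.347298, sinh=2.123631; start (x,ẋ)=(0.003900, 0.470000) → end (x,ẋ)=(0.228110, 0.763697)
phase 2: p=0.2559, T=0.620, ωT=2.164358, cosh=4.411916, sinh=4.297093; start (x,ẋ)=(0.228110, 0.763697) → end (x,ẋ)=(1.073361, 2.952504)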